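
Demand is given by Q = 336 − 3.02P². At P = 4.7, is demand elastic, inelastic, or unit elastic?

At P = 4.7, Q = 269.2882.
dQ/dP = −2·3.02·P = −28.388.
Point elasticity E = (dQ/dP)·(P/Q) = -28.388 × 4.7/269.2882 ≈ -0.495.
|E| ≈ 0.495 < 1, so demand is inelastic.

inelastic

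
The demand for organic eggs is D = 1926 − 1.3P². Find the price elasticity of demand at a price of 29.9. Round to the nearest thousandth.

-3.043

At P = 29.9, D = 763.787.
dD/dP = −2·1.3·P = −77.74.
Point elasticity E = (dD/dP)·(P/D) = -77.74 × 29.9/763.787 ≈ -3.043.
|E| > 1, so demand is elastic at this price.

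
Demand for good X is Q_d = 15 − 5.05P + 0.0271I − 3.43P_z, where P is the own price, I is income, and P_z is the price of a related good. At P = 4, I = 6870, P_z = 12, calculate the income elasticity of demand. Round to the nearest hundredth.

First evaluate Q_d: 15 − 5.05(4) + 0.0271(6870) − 3.43(12) = 15 − 20.2 + 186.177 − 41.16 = 139.817.
∂Q_d/∂I = +0.0271, so E_I = 0.0271·(6870/139.817) ≈ 1.33.
E_I > 1: normal good (luxury).

1.33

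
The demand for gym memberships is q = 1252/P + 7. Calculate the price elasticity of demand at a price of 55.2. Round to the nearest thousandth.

-0.764

At P = 55.2, q = 29.6812.
dq/dP = −1252/P² = −0.4109.
Point elasticity E = (dq/dP)·(P/q) = -0.4109 × 55.2/29.6812 ≈ -0.764.
|E| < 1, so demand is inelastic at this price.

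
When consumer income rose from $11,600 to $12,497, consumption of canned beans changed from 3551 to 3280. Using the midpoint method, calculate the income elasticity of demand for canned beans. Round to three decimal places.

-1.066

%ΔQ = (3280 − 3551)/[(3551+3280)/2] = -271/3415.5 ≈ -0.0793.
%ΔM = (12,497 − 11,600)/[(11,600+12,497)/2] = 897/12048.5 ≈ 0.0744.
E_I = %ΔQ/%ΔM ≈ -1.066.
E_I < 0: inferior good.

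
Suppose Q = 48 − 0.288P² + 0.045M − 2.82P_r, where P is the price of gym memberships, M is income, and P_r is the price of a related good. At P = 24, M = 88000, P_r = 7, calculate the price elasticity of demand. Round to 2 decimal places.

-0.09

Evaluating quantity at (P, M, P_r) gives Q = 48 − 0.288(24)² + 0.045(88000) − 2.82(7) = 48 − 165.888 + 3960 − 19.74 = 3822.372.
∂Q/∂P = −2·0.288·P = -13.824, so E_p = -13.824·(24/3822.372) ≈ -0.09.
|E_p| < 1: demand is inelastic.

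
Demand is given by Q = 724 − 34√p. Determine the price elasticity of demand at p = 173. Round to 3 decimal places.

At p = 173, Q = 276.7998.
dQ/dp = −34/(2√p) = −34/(2·13.1529).
Point elasticity E = (dQ/dp)·(p/Q) = -1.2925 × 173/276.7998 ≈ -0.808.
|E| < 1, so demand is inelastic at this price.

-0.808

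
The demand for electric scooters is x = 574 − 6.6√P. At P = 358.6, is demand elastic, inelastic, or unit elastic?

inelastic

At P = 358.6, x = 449.0175.
dx/dP = −6.6/(2√P) = −6.6/(2·18.9367).
Point elasticity E = (dx/dP)·(P/x) = -0.1743 × 358.6/449.0175 ≈ -0.139.
|E| ≈ 0.139 < 1, so demand is inelastic.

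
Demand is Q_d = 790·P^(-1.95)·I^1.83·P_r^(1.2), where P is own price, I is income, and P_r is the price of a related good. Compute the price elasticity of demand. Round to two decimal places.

For a Cobb–Douglas (constant-elasticity) form Q_d = A·P^α·…, the elasticity with respect to P equals the exponent α at every point.
Here the exponent on P is -1.95, so the price elasticity of demand is -1.95.

-1.95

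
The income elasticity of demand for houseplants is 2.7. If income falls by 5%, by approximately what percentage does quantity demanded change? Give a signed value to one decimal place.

%ΔQ ≈ E × %ΔI = (2.7) × (-5%) = -13.5%.

-13.5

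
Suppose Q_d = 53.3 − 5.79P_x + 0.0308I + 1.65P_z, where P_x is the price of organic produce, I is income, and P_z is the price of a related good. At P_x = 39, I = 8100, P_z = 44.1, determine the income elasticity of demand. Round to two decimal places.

1.67

Evaluating quantity at (P_x, I, P_z) gives Q_d = 53.3 − 5.79(39) + 0.0308(8100) + 1.65(44.1) = 53.3 − 225.81 + 249.48 + 72.765 = 149.735.
∂Q_d/∂I = +0.0308, so E_I = 0.0308·(8100/149.735) ≈ 1.67.
E_I > 1: normal good (luxury).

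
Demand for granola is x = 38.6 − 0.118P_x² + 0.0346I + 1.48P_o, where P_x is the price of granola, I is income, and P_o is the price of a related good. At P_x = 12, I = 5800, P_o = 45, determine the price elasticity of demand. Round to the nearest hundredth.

-0.12

Substituting, x = 38.6 − 0.118(12)² + 0.0346(5800) + 1.48(45) = 38.6 − 16.992 + 200.68 + 66.6 = 288.888.
∂x/∂P_x = −2·0.118·P_x = -2.832, so E_p = -2.832·(12/288.888) ≈ -0.12.
|E_p| < 1: demand is inelastic.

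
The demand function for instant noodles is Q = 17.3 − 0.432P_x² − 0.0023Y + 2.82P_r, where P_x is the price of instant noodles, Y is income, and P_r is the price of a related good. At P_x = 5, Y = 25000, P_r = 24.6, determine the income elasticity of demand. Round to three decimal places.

-3.130

Evaluating quantity at (P_x, Y, P_r) gives Q = 17.3 − 0.432(5)² − 0.0023(25000) + 2.82(24.6) = 17.3 − 10.8 − 57.5 + 69.372 = 18.372.
∂Q/∂Y = −0.0023, so E_I = -0.0023·(25000/18.372) ≈ -3.130.
E_I < 0: inferior good.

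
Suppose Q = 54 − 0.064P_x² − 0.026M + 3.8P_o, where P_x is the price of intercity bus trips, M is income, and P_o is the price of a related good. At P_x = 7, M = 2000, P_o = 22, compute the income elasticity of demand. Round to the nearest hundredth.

-0.63

Evaluating quantity at (P_x, M, P_o) gives Q = 54 − 0.064(7)² − 0.026(2000) + 3.8(22) = 54 − 3.136 − 52 + 83.6 = 82.464.
∂Q/∂M = −0.026, so E_I = -0.026·(2000/82.464) ≈ -0.63.
E_I < 0: inferior good.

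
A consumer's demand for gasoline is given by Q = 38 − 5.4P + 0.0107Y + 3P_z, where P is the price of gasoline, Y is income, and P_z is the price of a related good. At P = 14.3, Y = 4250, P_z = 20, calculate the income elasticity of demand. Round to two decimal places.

Substituting, Q = 38 − 5.4(14.3) + 0.0107(4250) + 3(20) = 38 − 77.22 + 45.475 + 60 = 66.255.
∂Q/∂Y = +0.0107, so E_I = 0.0107·(4250/66.255) ≈ 0.69.
E_I ∈ (0,1): normal good (necessity).

0.69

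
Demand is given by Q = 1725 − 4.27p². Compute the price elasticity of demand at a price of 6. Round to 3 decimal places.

At p = 6, Q = 1571.28.
dQ/dp = −2·4.27·p = −51.24.
Point elasticity E = (dQ/dp)·(p/Q) = -51.24 × 6/1571.28 ≈ -0.196.
|E| < 1, so demand is inelastic at this price.

-0.196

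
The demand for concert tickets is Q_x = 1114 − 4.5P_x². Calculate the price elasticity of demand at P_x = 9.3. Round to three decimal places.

At P_x = 9.3, Q_x = 724.795.
dQ_x/dP_x = −2·4.5·P_x = −83.7.
Point elasticity E = (dQ_x/dP_x)·(P_x/Q_x) = -83.7 × 9.3/724.795 ≈ -1.074.
|E| > 1, so demand is elastic at this price.

-1.074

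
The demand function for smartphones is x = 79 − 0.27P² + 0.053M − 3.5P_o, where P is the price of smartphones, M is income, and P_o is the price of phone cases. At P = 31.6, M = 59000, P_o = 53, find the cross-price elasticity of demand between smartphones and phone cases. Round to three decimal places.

-0.067

Substituting, x = 79 − 0.27(31.6)² + 0.053(59000) − 3.5(53) = 79 − 269.6112 + 3127 − 185.5 = 2750.8888.
∂x/∂P_o = −3.5, so E_xy = -3.5·(53/2750.8888) ≈ -0.067.
E_xy < 0: the goods are complements.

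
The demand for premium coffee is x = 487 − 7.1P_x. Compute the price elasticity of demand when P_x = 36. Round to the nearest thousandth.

-1.105

At P_x = 36, x = 231.4.
dx/dP_x = −7.1.
Point elasticity E = (dx/dP_x)·(P_x/x) = -7.1 × 36/231.4 ≈ -1.105.
|E| > 1, so demand is elastic at this price.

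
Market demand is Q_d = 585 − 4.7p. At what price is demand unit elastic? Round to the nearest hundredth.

For linear demand Q_d = a − bp, E = −bp/(a − bp). |E| = 1 ⇒ bp = a − bp ⇒ p = a/(2b).
p = 585/(2·4.7) ≈ 62.23.

62.23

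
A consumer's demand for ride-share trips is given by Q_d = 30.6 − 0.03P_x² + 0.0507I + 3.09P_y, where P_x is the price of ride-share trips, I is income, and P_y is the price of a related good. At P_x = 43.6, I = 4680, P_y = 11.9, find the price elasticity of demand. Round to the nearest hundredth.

-0.46

First evaluate Q_d: 30.6 − 0.03(43.6)² + 0.0507(4680) + 3.09(11.9) = 30.6 − 57.0288 + 237.276 + 36.771 = 247.6182.
∂Q_d/∂P_x = −2·0.03·P_x = -2.616, so E_p = -2.616·(43.6/247.6182) ≈ -0.46.
|E_p| < 1: demand is inelastic.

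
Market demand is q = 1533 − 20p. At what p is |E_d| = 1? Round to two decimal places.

38.33

For linear demand q = a − bp, E = −bp/(a − bp). |E| = 1 ⇒ bp = a − bp ⇒ p = a/(2b).
p = 1533/(2·20) ≈ 38.33.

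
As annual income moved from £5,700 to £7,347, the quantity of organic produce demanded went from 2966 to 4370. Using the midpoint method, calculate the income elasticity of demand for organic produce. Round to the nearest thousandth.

%ΔQ = (4370 − 2966)/[(2966+4370)/2] = 1404/3668 ≈ 0.3828.
%ΔY = (7,347 − 5,700)/[(5,700+7,347)/2] = 1647/6523.5 ≈ 0.2525.
E_I = %ΔQ/%ΔY ≈ 1.516.
E_I > 1: normal good (luxury).

1.516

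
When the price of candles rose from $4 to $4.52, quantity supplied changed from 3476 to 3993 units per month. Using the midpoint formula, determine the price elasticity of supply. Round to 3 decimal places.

%Δq = (3993 − 3476)/[(3476 + 3993)/2] = 517/3734.5 ≈ 0.1384.
%ΔP = (4.52 − 4)/[(4 + 4.52)/2] = 0.52/4.26 ≈ 0.1221.
Arc elasticity E = %Δq/%ΔP ≈ 0.1384/0.1221 ≈ 1.134.
|E| > 1: supply is elastic over this range.

1.134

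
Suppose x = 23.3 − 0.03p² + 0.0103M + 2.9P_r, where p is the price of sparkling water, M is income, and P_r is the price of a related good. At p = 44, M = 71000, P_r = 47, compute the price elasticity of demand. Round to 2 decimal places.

First evaluate x: 23.3 − 0.03(44)² + 0.0103(71000) + 2.9(47) = 23.3 − 58.08 + 731.3 + 136.3 = 832.82.
∂x/∂p = −2·0.03·p = -2.64, so E_p = -2.64·(44/832.82) ≈ -0.14.
|E_p| < 1: demand is inelastic.

-0.14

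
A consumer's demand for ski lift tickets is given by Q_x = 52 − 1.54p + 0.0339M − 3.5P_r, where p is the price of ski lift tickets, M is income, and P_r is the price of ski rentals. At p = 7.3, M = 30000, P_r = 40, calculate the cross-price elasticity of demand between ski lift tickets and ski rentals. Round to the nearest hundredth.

-0.15

Q_x = 52 − 1.54(7.3) + 0.0339(30000) − 3.5(40) = 52 − 11.242 + 1017 − 140 = 917.758.
∂Q_x/∂P_r = −3.5, so E_xy = -3.5·(40/917.758) ≈ -0.15.
E_xy < 0: the goods are complements.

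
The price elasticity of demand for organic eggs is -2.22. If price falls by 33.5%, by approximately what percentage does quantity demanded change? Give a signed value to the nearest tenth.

74.4

%ΔQ ≈ E × %ΔP = (-2.22) × (-33.5%) ≈ 74.4%.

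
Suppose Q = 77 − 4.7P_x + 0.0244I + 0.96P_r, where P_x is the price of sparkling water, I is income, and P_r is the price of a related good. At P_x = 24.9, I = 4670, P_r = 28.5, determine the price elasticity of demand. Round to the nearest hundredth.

-1.16

Substituting, Q = 77 − 4.7(24.9) + 0.0244(4670) + 0.96(28.5) = 77 − 117.03 + 113.948 + 27.36 = 101.278.
∂Q/∂P_x = −4.7, so E_p = (−4.7)·(24.9/101.278) ≈ -1.16.
|E_p| > 1: demand is elastic.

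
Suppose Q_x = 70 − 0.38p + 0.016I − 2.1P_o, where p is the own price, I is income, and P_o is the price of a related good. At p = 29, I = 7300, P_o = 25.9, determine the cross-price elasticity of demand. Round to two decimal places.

First evaluate Q_x: 70 − 0.38(29) + 0.016(7300) − 2.1(25.9) = 70 − 11.02 + 116.8 − 54.39 = 121.39.
∂Q_x/∂P_o = −2.1, so E_xy = -2.1·(25.9/121.39) ≈ -0.45.
E_xy < 0: the goods are complements.

-0.45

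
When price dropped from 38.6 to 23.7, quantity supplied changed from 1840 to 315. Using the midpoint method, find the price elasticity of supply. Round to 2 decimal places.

%ΔQ = (315 − 1840)/[(1840 + 315)/2] = -1525/1077.5 ≈ -1.4153.
%Δp = (23.7 − 38.6)/[(38.6 + 23.7)/2] = -14.9/31.15 ≈ -0.4783.
Arc elasticity E = %ΔQ/%Δp ≈ -1.4153/-0.4783 ≈ 2.96.
|E| > 1: supply is elastic over this range.

2.96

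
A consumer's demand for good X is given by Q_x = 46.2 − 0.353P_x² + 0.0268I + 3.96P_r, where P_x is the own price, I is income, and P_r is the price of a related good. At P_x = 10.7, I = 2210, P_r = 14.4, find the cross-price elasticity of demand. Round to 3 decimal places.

First evaluate Q_x: 46.2 − 0.353(10.7)² + 0.0268(2210) + 3.96(14.4) = 46.2 − 40.415 + 59.228 + 57.024 = 122.037.
∂Q_x/∂P_r = +3.96, so E_xy = 3.96·(14.4/122.037) ≈ 0.467.
E_xy > 0: the goods are substitutes.

0.467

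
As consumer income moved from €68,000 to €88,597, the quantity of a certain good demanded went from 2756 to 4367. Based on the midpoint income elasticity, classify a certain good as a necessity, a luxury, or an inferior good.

luxury

%ΔQ = (4367 − 2756)/[(2756+4367)/2] = 1611/3561.5 ≈ 0.4523.
%ΔI = (88,597 − 68,000)/[(68,000+88,597)/2] = 20597/78298.5 ≈ 0.2631.
E_I = %ΔQ/%ΔI ≈ 1.720.
E_I > 1: normal good (luxury).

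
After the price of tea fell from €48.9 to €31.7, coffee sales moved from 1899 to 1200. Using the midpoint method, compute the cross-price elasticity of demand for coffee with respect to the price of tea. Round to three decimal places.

%ΔQ_x = (1200 − 1899)/[(1899+1200)/2] = -699/1549.5 ≈ -0.4511.
%ΔP_y = (31.7 − 48.9)/[(48.9+31.7)/2] ≈ -0.4268.
E_xy = -0.4511/-0.4268 ≈ 1.057.
E_xy > 0, so coffee and tea are substitutes.

1.057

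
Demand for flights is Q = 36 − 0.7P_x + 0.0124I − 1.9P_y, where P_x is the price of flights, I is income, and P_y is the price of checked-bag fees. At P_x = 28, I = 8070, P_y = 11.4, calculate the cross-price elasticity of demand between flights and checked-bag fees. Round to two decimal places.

Evaluating quantity at (P_x, I, P_y) gives Q = 36 − 0.7(28) + 0.0124(8070) − 1.9(11.4) = 36 − 19.6 + 100.068 − 21.66 = 94.808.
∂Q/∂P_y = −1.9, so E_xy = -1.9·(11.4/94.808) ≈ -0.23.
E_xy < 0: the goods are complements.

-0.23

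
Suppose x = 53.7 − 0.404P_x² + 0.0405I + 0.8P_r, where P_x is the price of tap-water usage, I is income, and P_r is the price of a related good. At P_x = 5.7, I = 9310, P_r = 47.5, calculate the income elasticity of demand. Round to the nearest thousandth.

0.828

x = 53.7 − 0.404(5.7)² + 0.0405(9310) + 0.8(47.5) = 53.7 − 13.126 + 377.055 + 38 = 455.629.
∂x/∂I = +0.0405, so E_I = 0.0405·(9310/455.629) ≈ 0.828.
E_I ∈ (0,1): normal good (necessity).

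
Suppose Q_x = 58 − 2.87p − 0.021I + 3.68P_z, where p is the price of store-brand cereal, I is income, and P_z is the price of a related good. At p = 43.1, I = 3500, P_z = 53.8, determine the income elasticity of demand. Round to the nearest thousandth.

-1.250

Evaluating quantity at (p, I, P_z) gives Q_x = 58 − 2.87(43.1) − 0.021(3500) + 3.68(53.8) = 58 − 123.697 − 73.5 + 197.984 = 58.787.
∂Q_x/∂I = −0.021, so E_I = -0.021·(3500/58.787) ≈ -1.250.
E_I < 0: inferior good.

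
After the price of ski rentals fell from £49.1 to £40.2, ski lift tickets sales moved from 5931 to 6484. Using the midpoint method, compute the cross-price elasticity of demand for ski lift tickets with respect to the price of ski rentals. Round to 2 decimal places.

-0.45

%ΔQ_x = (6484 − 5931)/[(5931+6484)/2] = 553/6207.5 ≈ 0.0891.
%ΔP_y = (40.2 − 49.1)/[(49.1+40.2)/2] ≈ -0.1993.
E_xy = 0.0891/-0.1993 ≈ -0.45.
E_xy < 0, so ski lift tickets and ski rentals are complements.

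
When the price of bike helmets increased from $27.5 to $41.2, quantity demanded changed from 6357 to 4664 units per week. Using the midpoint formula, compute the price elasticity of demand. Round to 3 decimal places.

-0.770

%Δq = (4664 − 6357)/[(6357 + 4664)/2] = -1693/5510.5 ≈ -0.3072.
%Δp = (41.2 − 27.5)/[(27.5 + 41.2)/2] = 13.7/34.35 ≈ 0.3988.
Arc elasticity E = %Δq/%Δp ≈ -0.3072/0.3988 ≈ -0.770.
|E| < 1: demand is inelastic over this range.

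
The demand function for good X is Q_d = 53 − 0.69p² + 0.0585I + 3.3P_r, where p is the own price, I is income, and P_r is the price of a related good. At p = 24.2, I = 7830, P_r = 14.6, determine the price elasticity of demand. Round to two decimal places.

-5.21

At the given point, Q_d = 53 − 0.69(24.2)² + 0.0585(7830) + 3.3(14.6) = 53 − 404.0916 + 458.055 + 48.18 = 155.1434.
∂Q_d/∂p = −2·0.69·p = -33.396, so E_p = -33.396·(24.2/155.1434) ≈ -5.21.
|E_p| > 1: demand is elastic.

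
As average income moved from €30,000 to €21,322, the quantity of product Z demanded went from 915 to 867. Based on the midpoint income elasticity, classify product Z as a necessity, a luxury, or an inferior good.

necessity

%ΔQ = (867 − 915)/[(915+867)/2] = -48/891 ≈ -0.0539.
%ΔI = (21,322 − 30,000)/[(30,000+21,322)/2] = -8678/25661 ≈ -0.3382.
E_I = %ΔQ/%ΔI ≈ 0.159.
E_I ∈ (0,1): normal good (necessity).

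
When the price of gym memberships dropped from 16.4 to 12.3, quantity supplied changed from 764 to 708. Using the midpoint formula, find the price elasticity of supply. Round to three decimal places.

0.266

%Δq = (708 − 764)/[(764 + 708)/2] = -56/736 ≈ -0.0761.
%Δp = (12.3 − 16.4)/[(16.4 + 12.3)/2] = -4.1/14.35 ≈ -0.2857.
Arc elasticity E = %Δq/%Δp ≈ -0.0761/-0.2857 ≈ 0.266.
|E| < 1: supply is inelastic over this range.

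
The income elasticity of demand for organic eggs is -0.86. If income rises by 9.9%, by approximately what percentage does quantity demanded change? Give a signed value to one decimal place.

%ΔQ ≈ E × %ΔI = (-0.86) × (9.9%) ≈ -8.5%.

-8.5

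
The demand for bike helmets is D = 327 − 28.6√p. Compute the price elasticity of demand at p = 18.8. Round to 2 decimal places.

-0.31

At p = 18.8, D = 202.9934.
dD/dp = −28.6/(2√p) = −28.6/(2·4.3359).
Point elasticity E = (dD/dp)·(p/D) = -3.298 × 18.8/202.9934 ≈ -0.31.
|E| < 1, so demand is inelastic at this price.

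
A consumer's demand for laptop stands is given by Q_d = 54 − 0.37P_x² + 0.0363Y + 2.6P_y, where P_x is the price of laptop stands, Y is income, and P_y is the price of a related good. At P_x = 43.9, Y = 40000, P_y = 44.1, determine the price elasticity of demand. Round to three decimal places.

Q_d = 54 − 0.37(43.9)² + 0.0363(40000) + 2.6(44.1) = 54 − 713.0677 + 1452 + 114.66 = 907.5923.
∂Q_d/∂P_x = −2·0.37·P_x = -32.486, so E_p = -32.486·(43.9/907.5923) ≈ -1.571.
|E_p| > 1: demand is elastic.

-1.571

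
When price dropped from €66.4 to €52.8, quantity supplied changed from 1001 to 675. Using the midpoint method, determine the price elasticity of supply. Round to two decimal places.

%ΔQ = (675 − 1001)/[(1001 + 675)/2] = -326/838 ≈ -0.3890.
%Δp = (52.8 − 66.4)/[(66.4 + 52.8)/2] = -13.6/59.6 ≈ -0.2282.
Arc elasticity E = %ΔQ/%Δp ≈ -0.3890/-0.2282 ≈ 1.70.
|E| > 1: supply is elastic over this range.

1.70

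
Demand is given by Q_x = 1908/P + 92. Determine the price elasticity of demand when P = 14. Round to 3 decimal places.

At P = 14, Q_x = 228.2857.
dQ_x/dP = −1908/P² = −9.7347.
Point elasticity E = (dQ_x/dP)·(P/Q_x) = -9.7347 × 14/228.2857 ≈ -0.597.
|E| < 1, so demand is inelastic at this price.

-0.597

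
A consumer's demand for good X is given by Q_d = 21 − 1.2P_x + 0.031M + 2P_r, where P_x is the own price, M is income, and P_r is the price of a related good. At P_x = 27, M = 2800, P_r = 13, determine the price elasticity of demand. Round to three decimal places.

-0.320

Evaluating quantity at (P_x, M, P_r) gives Q_d = 21 − 1.2(27) + 0.031(2800) + 2(13) = 21 − 32.4 + 86.8 + 26 = 101.4.
∂Q_d/∂P_x = −1.2, so E_p = (−1.2)·(27/101.4) ≈ -0.320.
|E_p| < 1: demand is inelastic.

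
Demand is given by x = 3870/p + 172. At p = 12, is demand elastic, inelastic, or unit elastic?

inelastic

At p = 12, x = 494.5.
dx/dp = −3870/p² = −26.875.
Point elasticity E = (dx/dp)·(p/x) = -26.875 × 12/494.5 ≈ -0.652.
|E| ≈ 0.652 < 1, so demand is inelastic.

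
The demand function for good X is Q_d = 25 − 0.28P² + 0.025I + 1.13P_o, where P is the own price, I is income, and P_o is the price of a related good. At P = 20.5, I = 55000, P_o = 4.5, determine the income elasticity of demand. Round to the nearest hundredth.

At the given point, Q_d = 25 − 0.28(20.5)² + 0.025(55000) + 1.13(4.5) = 25 − 117.67 + 1375 + 5.085 = 1287.415.
∂Q_d/∂I = +0.025, so E_I = 0.025·(55000/1287.415) ≈ 1.07.
E_I > 1: normal good (luxury).

1.07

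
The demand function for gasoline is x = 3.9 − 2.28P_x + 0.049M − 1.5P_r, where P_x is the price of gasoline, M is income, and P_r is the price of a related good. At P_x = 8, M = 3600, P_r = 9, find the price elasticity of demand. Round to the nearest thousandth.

-0.123

At the given point, x = 3.9 − 2.28(8) + 0.049(3600) − 1.5(9) = 3.9 − 18.24 + 176.4 − 13.5 = 148.56.
∂x/∂P_x = −2.28, so E_p = (−2.28)·(8/148.56) ≈ -0.123.
|E_p| < 1: demand is inelastic.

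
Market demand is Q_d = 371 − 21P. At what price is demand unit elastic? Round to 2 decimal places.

8.83

For linear demand Q_d = a − bP, E = −bP/(a − bP). |E| = 1 ⇒ bP = a − bP ⇒ P = a/(2b).
P = 371/(2·21) ≈ 8.83.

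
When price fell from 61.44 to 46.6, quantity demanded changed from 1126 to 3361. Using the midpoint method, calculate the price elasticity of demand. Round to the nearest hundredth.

-3.63

%Δq = (3361 − 1126)/[(1126 + 3361)/2] = 2235/2243.5 ≈ 0.9962.
%ΔP = (46.6 − 61.44)/[(61.44 + 46.6)/2] = -14.84/54.02 ≈ -0.2747.
Arc elasticity E = %Δq/%ΔP ≈ 0.9962/-0.2747 ≈ -3.63.
|E| > 1: demand is elastic over this range.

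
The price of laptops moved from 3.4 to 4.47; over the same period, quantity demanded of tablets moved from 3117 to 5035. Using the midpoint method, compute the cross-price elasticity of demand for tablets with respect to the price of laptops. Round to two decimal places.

%ΔQ_x = (5035 − 3117)/[(3117+5035)/2] = 1918/4076 ≈ 0.4706.
%ΔP_y = (4.47 − 3.4)/[(3.4+4.47)/2] ≈ 0.2719.
E_xy = 0.4706/0.2719 ≈ 1.73.
E_xy > 0, so tablets and laptops are substitutes.

1.73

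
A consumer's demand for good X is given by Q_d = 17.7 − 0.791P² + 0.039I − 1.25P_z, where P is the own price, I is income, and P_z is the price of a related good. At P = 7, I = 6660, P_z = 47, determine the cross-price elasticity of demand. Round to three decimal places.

-0.327

First evaluate Q_d: 17.7 − 0.791(7)² + 0.039(6660) − 1.25(47) = 17.7 − 38.759 + 259.74 − 58.75 = 179.931.
∂Q_d/∂P_z = −1.25, so E_xy = -1.25·(47/179.931) ≈ -0.327.
E_xy < 0: the goods are complements.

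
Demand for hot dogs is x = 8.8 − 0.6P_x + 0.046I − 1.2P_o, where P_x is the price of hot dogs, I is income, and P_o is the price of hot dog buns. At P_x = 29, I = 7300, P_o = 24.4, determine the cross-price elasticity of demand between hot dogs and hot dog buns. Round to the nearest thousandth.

First evaluate x: 8.8 − 0.6(29) + 0.046(7300) − 1.2(24.4) = 8.8 − 17.4 + 335.8 − 29.28 = 297.92.
∂x/∂P_o = −1.2, so E_xy = -1.2·(24.4/297.92) ≈ -0.098.
E_xy < 0: the goods are complements.

-0.098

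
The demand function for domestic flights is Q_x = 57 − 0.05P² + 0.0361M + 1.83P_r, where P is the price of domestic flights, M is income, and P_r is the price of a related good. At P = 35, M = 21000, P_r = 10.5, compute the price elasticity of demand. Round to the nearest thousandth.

-0.158

Evaluating quantity at (P, M, P_r) gives Q_x = 57 − 0.05(35)² + 0.0361(21000) + 1.83(10.5) = 57 − 61.25 + 758.1 + 19.215 = 773.065.
∂Q_x/∂P = −2·0.05·P = -3.5, so E_p = -3.5·(35/773.065) ≈ -0.158.
|E_p| < 1: demand is inelastic.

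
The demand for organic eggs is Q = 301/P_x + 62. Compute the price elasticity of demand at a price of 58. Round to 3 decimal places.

At P_x = 58, Q = 67.1897.
dQ/dP_x = −301/P_x² = −0.0895.
Point elasticity E = (dQ/dP_x)·(P_x/Q) = -0.0895 × 58/67.1897 ≈ -0.077.
|E| < 1, so demand is inelastic at this price.

-0.077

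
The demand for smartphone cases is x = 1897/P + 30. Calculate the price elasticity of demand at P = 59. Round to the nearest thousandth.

-0.517

At P = 59, x = 62.1525.
dx/dP = −1897/P² = −0.545.
Point elasticity E = (dx/dP)·(P/x) = -0.545 × 59/62.1525 ≈ -0.517.
|E| < 1, so demand is inelastic at this price.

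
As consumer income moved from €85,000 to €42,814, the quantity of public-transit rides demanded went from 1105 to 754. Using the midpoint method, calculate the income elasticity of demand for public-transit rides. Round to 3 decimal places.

%ΔQ = (754 − 1105)/[(1105+754)/2] = -351/929.5 ≈ -0.3776.
%ΔM = (42,814 − 85,000)/[(85,000+42,814)/2] = -42186/63907 ≈ -0.6601.
E_I = %ΔQ/%ΔM ≈ 0.572.
E_I ∈ (0,1): normal good (necessity).

0.572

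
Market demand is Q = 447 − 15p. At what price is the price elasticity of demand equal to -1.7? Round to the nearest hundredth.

18.76

Set −bp/(a − bp) = −1.7 ⇒ bp = 1.7(a − bp) ⇒ bp(1+1.7) = 1.7·a.
p = 1.7·447/(15·2.7) ≈ 18.76.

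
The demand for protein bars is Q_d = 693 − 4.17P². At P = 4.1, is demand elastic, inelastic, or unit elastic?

inelastic

At P = 4.1, Q_d = 622.9023.
dQ_d/dP = −2·4.17·P = −34.194.
Point elasticity E = (dQ_d/dP)·(P/Q_d) = -34.194 × 4.1/622.9023 ≈ -0.225.
|E| ≈ 0.225 < 1, so demand is inelastic.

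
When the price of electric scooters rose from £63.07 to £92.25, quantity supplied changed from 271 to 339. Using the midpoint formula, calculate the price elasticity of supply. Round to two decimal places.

%Δq = (339 − 271)/[(271 + 339)/2] = 68/305 ≈ 0.2230.
%ΔP = (92.25 − 63.07)/[(63.07 + 92.25)/2] = 29.18/77.66 ≈ 0.3757.
Arc elasticity E = %Δq/%ΔP ≈ 0.2230/0.3757 ≈ 0.59.
|E| < 1: supply is inelastic over this range.

0.59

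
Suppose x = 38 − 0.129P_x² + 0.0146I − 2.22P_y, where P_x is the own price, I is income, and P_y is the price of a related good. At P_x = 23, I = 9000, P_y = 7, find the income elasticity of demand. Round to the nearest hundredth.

1.53

Substituting, x = 38 − 0.129(23)² + 0.0146(9000) − 2.22(7) = 38 − 68.241 + 131.4 − 15.54 = 85.619.
∂x/∂I = +0.0146, so E_I = 0.0146·(9000/85.619) ≈ 1.53.
E_I > 1: normal good (luxury).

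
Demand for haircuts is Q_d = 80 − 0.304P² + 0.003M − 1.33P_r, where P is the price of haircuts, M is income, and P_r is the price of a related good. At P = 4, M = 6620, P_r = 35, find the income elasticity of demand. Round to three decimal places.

0.410

At the given point, Q_d = 80 − 0.304(4)² + 0.003(6620) − 1.33(35) = 80 − 4.864 + 19.86 − 46.55 = 48.446.
∂Q_d/∂M = +0.003, so E_I = 0.003·(6620/48.446) ≈ 0.410.
E_I ∈ (0,1): normal good (necessity).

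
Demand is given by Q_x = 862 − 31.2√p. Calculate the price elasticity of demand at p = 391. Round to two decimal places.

At p = 391, Q_x = 245.0599.
dQ_x/dp = −31.2/(2√p) = −31.2/(2·19.7737).
Point elasticity E = (dQ_x/dp)·(p/Q_x) = -0.7889 × 391/245.0599 ≈ -1.26.
|E| > 1, so demand is elastic at this price.

-1.26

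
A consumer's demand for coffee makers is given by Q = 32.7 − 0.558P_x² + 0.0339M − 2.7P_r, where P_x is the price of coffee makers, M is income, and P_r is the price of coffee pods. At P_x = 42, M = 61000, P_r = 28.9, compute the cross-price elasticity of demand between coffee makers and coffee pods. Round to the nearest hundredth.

-0.08

At the given point, Q = 32.7 − 0.558(42)² + 0.0339(61000) − 2.7(28.9) = 32.7 − 984.312 + 2067.9 − 78.03 = 1038.258.
∂Q/∂P_r = −2.7, so E_xy = -2.7·(28.9/1038.258) ≈ -0.08.
E_xy < 0: the goods are complements.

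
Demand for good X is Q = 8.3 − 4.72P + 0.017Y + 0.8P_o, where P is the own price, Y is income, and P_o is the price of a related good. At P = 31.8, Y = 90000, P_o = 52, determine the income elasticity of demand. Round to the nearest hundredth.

Evaluating quantity at (P, Y, P_o) gives Q = 8.3 − 4.72(31.8) + 0.017(90000) + 0.8(52) = 8.3 − 150.096 + 1530 + 41.6 = 1429.804.
∂Q/∂Y = +0.017, so E_I = 0.017·(90000/1429.804) ≈ 1.07.
E_I > 1: normal good (luxury).

1.07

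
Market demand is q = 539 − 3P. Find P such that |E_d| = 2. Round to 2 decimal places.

Set −bP/(a − bP) = −2 ⇒ bP = 2(a − bP) ⇒ bP(1+2) = 2·a.
P = 2·539/(3·3) ≈ 119.78.

119.78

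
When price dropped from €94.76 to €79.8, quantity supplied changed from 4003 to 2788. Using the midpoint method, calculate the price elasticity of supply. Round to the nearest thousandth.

2.088

%Δq = (2788 − 4003)/[(4003 + 2788)/2] = -1215/3395.5 ≈ -0.3578.
%Δp = (79.8 − 94.76)/[(94.76 + 79.8)/2] = -14.96/87.28 ≈ -0.1714.
Arc elasticity E = %Δq/%Δp ≈ -0.3578/-0.1714 ≈ 2.088.
|E| > 1: supply is elastic over this range.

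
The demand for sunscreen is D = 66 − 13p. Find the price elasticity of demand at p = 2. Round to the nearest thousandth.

At p = 2, D = 40.
dD/dp = −13.
Point elasticity E = (dD/dp)·(p/D) = -13 × 2/40 ≈ -0.650.
|E| < 1, so demand is inelastic at this price.

-0.650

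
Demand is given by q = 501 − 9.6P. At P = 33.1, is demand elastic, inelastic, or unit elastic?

elastic

At P = 33.1, q = 183.24.
dq/dP = −9.6.
Point elasticity E = (dq/dP)·(P/q) = -9.6 × 33.1/183.24 ≈ -1.734.
|E| ≈ 1.734 > 1, so demand is elastic.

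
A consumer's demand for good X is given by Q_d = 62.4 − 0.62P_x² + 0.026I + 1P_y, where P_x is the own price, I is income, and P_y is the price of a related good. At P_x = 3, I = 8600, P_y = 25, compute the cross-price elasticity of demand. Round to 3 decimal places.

Evaluating quantity at (P_x, I, P_y) gives Q_d = 62.4 − 0.62(3)² + 0.026(8600) + 1(25) = 62.4 − 5.58 + 223.6 + 25 = 305.42.
∂Q_d/∂P_y = +1, so E_xy = 1·(25/305.42) ≈ 0.082.
E_xy > 0: the goods are substitutes.

0.082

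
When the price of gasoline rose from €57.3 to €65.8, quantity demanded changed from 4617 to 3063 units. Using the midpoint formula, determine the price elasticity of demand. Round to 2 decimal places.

%ΔQ = (3063 − 4617)/[(4617 + 3063)/2] = -1554/3840 ≈ -0.4047.
%Δp = (65.8 − 57.3)/[(57.3 + 65.8)/2] = 8.5/61.55 ≈ 0.1381.
Arc elasticity E = %ΔQ/%Δp ≈ -0.4047/0.1381 ≈ -2.93.
|E| > 1: demand is elastic over this range.

-2.93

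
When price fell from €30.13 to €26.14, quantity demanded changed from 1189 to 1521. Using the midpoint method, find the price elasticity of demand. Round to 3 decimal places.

%ΔQ = (1521 − 1189)/[(1189 + 1521)/2] = 332/1355 ≈ 0.2450.
%ΔP = (26.14 − 30.13)/[(30.13 + 26.14)/2] = -3.99/28.135 ≈ -0.1418.
Arc elasticity E = %ΔQ/%ΔP ≈ 0.2450/-0.1418 ≈ -1.728.
|E| > 1: demand is elastic over this range.

-1.728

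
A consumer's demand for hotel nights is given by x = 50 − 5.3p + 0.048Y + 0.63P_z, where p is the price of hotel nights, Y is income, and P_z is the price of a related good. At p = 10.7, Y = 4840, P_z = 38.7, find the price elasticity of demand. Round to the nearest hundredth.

x = 50 − 5.3(10.7) + 0.048(4840) + 0.63(38.7) = 50 − 56.71 + 232.32 + 24.381 = 249.991.
∂x/∂p = −5.3, so E_p = (−5.3)·(10.7/249.991) ≈ -0.23.
|E_p| < 1: demand is inelastic.

-0.23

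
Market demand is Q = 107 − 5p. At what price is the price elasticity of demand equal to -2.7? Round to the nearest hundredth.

Set −bp/(a − bp) = −2.7 ⇒ bp = 2.7(a − bp) ⇒ bp(1+2.7) = 2.7·a.
p = 2.7·107/(5·3.7) ≈ 15.62.

15.62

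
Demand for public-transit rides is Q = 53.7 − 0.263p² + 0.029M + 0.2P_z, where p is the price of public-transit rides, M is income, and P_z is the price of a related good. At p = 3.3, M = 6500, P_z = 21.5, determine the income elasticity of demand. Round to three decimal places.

0.774

First evaluate Q: 53.7 − 0.263(3.3)² + 0.029(6500) + 0.2(21.5) = 53.7 − 2.8641 + 188.5 + 4.3 = 243.6359.
∂Q/∂M = +0.029, so E_I = 0.029·(6500/243.6359) ≈ 0.774.
E_I ∈ (0,1): normal good (necessity).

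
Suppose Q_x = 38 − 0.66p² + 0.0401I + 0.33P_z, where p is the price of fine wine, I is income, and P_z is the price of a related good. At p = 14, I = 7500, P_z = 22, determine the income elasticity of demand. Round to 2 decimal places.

Evaluating quantity at (p, I, P_z) gives Q_x = 38 − 0.66(14)² + 0.0401(7500) + 0.33(22) = 38 − 129.36 + 300.75 + 7.26 = 216.65.
∂Q_x/∂I = +0.0401, so E_I = 0.0401·(7500/216.65) ≈ 1.39.
E_I > 1: normal good (luxury).

1.39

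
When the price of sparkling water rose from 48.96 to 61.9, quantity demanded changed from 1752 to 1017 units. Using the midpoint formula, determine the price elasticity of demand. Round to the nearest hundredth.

%ΔQ = (1017 − 1752)/[(1752 + 1017)/2] = -735/1384.5 ≈ -0.5309.
%Δp = (61.9 − 48.96)/[(48.96 + 61.9)/2] = 12.94/55.43 ≈ 0.2334.
Arc elasticity E = %ΔQ/%Δp ≈ -0.5309/0.2334 ≈ -2.27.
|E| > 1: demand is elastic over this range.

-2.27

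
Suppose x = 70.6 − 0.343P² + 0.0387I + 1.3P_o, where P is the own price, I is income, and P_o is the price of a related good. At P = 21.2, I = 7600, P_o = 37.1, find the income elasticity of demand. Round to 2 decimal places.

1.14

Evaluating quantity at (P, I, P_o) gives x = 70.6 − 0.343(21.2)² + 0.0387(7600) + 1.3(37.1) = 70.6 − 154.1579 + 294.12 + 48.23 = 258.7921.
∂x/∂I = +0.0387, so E_I = 0.0387·(7600/258.7921) ≈ 1.14.
E_I > 1: normal good (luxury).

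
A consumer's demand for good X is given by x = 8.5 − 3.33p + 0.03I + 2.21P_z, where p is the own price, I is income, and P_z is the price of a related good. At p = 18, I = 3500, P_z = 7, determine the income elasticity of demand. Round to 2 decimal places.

1.52

Substituting, x = 8.5 − 3.33(18) + 0.03(3500) + 2.21(7) = 8.5 − 59.94 + 105 + 15.47 = 69.03.
∂x/∂I = +0.03, so E_I = 0.03·(3500/69.03) ≈ 1.52.
E_I > 1: normal good (luxury).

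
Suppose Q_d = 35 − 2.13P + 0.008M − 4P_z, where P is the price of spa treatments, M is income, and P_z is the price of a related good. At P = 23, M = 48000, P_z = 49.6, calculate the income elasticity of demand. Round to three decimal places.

First evaluate Q_d: 35 − 2.13(23) + 0.008(48000) − 4(49.6) = 35 − 48.99 + 384 − 198.4 = 171.61.
∂Q_d/∂M = +0.008, so E_I = 0.008·(48000/171.61) ≈ 2.238.
E_I > 1: normal good (luxury).

2.238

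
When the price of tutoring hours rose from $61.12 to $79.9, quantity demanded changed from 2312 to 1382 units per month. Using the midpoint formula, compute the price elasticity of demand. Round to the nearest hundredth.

%ΔQ = (1382 − 2312)/[(2312 + 1382)/2] = -930/1847 ≈ -0.5035.
%ΔP = (79.9 − 61.12)/[(61.12 + 79.9)/2] = 18.78/70.51 ≈ 0.2663.
Arc elasticity E = %ΔQ/%ΔP ≈ -0.5035/0.2663 ≈ -1.89.
|E| > 1: demand is elastic over this range.

-1.89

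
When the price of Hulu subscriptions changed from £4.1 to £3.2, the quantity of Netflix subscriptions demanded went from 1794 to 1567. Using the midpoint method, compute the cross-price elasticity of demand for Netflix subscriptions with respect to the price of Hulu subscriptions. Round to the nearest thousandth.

%ΔQ_x = (1567 − 1794)/[(1794+1567)/2] = -227/1680.5 ≈ -0.1351.
%ΔP_y = (3.2 − 4.1)/[(4.1+3.2)/2] ≈ -0.2466.
E_xy = -0.1351/-0.2466 ≈ 0.548.
E_xy > 0, so Netflix subscriptions and Hulu subscriptions are substitutes.

0.548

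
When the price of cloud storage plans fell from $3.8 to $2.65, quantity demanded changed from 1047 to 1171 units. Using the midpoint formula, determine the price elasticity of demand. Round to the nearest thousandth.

%Δq = (1171 − 1047)/[(1047 + 1171)/2] = 124/1109 ≈ 0.1118.
%Δp = (2.65 − 3.8)/[(3.8 + 2.65)/2] = -1.15/3.225 ≈ -0.3566.
Arc elasticity E = %Δq/%Δp ≈ 0.1118/-0.3566 ≈ -0.314.
|E| < 1: demand is inelastic over this range.

-0.314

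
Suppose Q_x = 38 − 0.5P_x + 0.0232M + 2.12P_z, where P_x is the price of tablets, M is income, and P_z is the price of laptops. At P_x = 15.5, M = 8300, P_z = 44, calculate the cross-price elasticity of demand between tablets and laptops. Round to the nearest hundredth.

First evaluate Q_x: 38 − 0.5(15.5) + 0.0232(8300) + 2.12(44) = 38 − 7.75 + 192.56 + 93.28 = 316.09.
∂Q_x/∂P_z = +2.12, so E_xy = 2.12·(44/316.09) ≈ 0.30.
E_xy > 0: the goods are substitutes.

0.30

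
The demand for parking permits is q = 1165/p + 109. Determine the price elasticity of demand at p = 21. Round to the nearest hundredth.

-0.34

At p = 21, q = 164.4762.
dq/dp = −1165/p² = −2.6417.
Point elasticity E = (dq/dp)·(p/q) = -2.6417 × 21/164.4762 ≈ -0.34.
|E| < 1, so demand is inelastic at this price.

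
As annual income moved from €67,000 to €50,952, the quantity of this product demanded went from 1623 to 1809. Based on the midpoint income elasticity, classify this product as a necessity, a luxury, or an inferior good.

%ΔQ = (1809 − 1623)/[(1623+1809)/2] = 186/1716 ≈ 0.1084.
%ΔI = (50,952 − 67,000)/[(67,000+50,952)/2] = -16048/58976 ≈ -0.2721.
E_I = %ΔQ/%ΔI ≈ -0.398.
E_I < 0: inferior good.

inferior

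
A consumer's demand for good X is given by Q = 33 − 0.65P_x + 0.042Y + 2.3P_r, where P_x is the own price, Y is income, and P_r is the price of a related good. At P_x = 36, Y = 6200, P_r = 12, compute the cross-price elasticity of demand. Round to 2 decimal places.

0.09

Substituting, Q = 33 − 0.65(36) + 0.042(6200) + 2.3(12) = 33 − 23.4 + 260.4 + 27.6 = 297.6.
∂Q/∂P_r = +2.3, so E_xy = 2.3·(12/297.6) ≈ 0.09.
E_xy > 0: the goods are substitutes.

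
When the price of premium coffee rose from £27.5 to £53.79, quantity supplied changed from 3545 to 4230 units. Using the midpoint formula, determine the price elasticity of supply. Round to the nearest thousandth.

0.272

%ΔQ = (4230 − 3545)/[(3545 + 4230)/2] = 685/3887.5 ≈ 0.1762.
%Δp = (53.79 − 27.5)/[(27.5 + 53.79)/2] = 26.29/40.645 ≈ 0.6468.
Arc elasticity E = %ΔQ/%Δp ≈ 0.1762/0.6468 ≈ 0.272.
|E| < 1: supply is inelastic over this range.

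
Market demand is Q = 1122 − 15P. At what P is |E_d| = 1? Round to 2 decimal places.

37.40

For linear demand Q = a − bP, E = −bP/(a − bP). |E| = 1 ⇒ bP = a − bP ⇒ P = a/(2b).
P = 1122/(2·15) = 37.40.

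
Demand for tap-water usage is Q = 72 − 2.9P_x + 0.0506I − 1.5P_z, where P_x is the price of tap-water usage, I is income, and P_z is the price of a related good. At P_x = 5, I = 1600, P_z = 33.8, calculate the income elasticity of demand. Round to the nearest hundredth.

Q = 72 − 2.9(5) + 0.0506(1600) − 1.5(33.8) = 72 − 14.5 + 80.96 − 50.7 = 87.76.
∂Q/∂I = +0.0506, so E_I = 0.0506·(1600/87.76) ≈ 0.92.
E_I ∈ (0,1): normal good (necessity).

0.92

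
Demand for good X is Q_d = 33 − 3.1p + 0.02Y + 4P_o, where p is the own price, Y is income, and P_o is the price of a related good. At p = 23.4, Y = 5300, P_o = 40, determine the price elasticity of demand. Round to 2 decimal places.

Q_d = 33 − 3.1(23.4) + 0.02(5300) + 4(40) = 33 − 72.54 + 106 + 160 = 226.46.
∂Q_d/∂p = −3.1, so E_p = (−3.1)·(23.4/226.46) ≈ -0.32.
|E_p| < 1: demand is inelastic.

-0.32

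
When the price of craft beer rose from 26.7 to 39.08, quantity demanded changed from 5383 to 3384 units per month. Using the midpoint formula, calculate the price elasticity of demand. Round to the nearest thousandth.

%ΔQ = (3384 − 5383)/[(5383 + 3384)/2] = -1999/4383.5 ≈ -0.4560.
%ΔP = (39.08 − 26.7)/[(26.7 + 39.08)/2] = 12.38/32.89 ≈ 0.3764.
Arc elasticity E = %ΔQ/%ΔP ≈ -0.4560/0.3764 ≈ -1.212.
|E| > 1: demand is elastic over this range.

-1.212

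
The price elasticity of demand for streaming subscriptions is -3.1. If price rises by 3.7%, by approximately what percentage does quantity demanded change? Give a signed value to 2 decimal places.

%ΔQ ≈ E × %ΔP = (-3.1) × (3.7%) = -11.47%.

-11.47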